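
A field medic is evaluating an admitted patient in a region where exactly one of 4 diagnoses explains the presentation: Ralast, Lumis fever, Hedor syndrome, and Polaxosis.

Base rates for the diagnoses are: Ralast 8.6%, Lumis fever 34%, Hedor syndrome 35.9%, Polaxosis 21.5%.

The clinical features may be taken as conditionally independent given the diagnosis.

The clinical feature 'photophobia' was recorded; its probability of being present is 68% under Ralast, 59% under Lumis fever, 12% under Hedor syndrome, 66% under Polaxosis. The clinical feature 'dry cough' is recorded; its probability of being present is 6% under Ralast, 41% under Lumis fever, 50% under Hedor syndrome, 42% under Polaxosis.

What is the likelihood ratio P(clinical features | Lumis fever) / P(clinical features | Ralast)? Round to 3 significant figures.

5.93

Take the product of per-clinical feature likelihoods under each hypothesis, then divide.
  Lumis fever: 0.59 × 0.41 = 0.2419
  Ralast: 0.68 × 0.06 = 0.0408
Bayes factor = 0.2419 / 0.0408 ≈ 5.93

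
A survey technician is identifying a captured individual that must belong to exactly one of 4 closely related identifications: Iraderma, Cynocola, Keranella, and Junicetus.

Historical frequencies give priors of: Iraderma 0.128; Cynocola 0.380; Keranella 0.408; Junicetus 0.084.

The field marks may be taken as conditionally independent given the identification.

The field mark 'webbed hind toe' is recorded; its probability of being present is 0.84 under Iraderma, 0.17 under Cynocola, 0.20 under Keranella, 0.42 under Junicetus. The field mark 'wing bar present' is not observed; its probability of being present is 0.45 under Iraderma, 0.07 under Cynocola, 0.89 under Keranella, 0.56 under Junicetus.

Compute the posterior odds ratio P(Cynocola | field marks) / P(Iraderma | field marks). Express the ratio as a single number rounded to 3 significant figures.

1.02

Posterior odds equal prior odds times the likelihood ratio; only the two competing hypotheses matter (using 1 − P(present | H) for each absent field mark).
  Cynocola: 0.380 × 0.17 × (1 − 0.07) = 0.060078
  Iraderma: 0.128 × 0.84 × (1 − 0.45) = 0.059136
Odds(Cynocola : Iraderma) = 0.060078 / 0.059136 ≈ 1.02.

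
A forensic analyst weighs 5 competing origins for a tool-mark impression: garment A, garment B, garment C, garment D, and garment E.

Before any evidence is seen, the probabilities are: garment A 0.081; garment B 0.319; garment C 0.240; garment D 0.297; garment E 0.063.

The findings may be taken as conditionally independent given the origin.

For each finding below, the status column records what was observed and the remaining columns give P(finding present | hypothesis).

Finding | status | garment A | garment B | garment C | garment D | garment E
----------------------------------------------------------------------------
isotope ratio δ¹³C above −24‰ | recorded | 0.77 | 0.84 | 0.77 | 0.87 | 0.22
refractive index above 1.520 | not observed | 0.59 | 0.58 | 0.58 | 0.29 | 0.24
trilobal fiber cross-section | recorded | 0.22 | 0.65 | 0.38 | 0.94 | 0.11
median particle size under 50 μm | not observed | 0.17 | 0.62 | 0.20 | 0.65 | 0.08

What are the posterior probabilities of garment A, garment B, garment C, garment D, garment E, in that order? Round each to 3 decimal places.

Multiply each prior by the joint likelihood of the evidence pattern (using 1 − P(present | H) for each absent finding):
  garment A: 0.081 × 0.77 × (1 − 0.59) × 0.22 × (1 − 0.17) = 0.0046694
  garment B: 0.319 × 0.84 × (1 − 0.58) × 0.65 × (1 − 0.62) = 0.027798
  garment C: 0.240 × 0.77 × (1 − 0.58) × 0.38 × (1 − 0.20) = 0.023595
  garment D: 0.297 × 0.87 × (1 − 0.29) × 0.94 × (1 − 0.65) = 0.060357
  garment E: 0.063 × 0.22 × (1 − 0.24) × 0.11 × (1 − 0.08) = 0.001066
Marginal likelihood of the evidence = 0.11749.
P(garment A | evidence) = 0.0046694 / 0.11749 ≈ 0.040
P(garment B | evidence) = 0.027798 / 0.11749 ≈ 0.237
P(garment C | evidence) = 0.023595 / 0.11749 ≈ 0.201
P(garment D | evidence) = 0.060357 / 0.11749 ≈ 0.514
P(garment E | evidence) = 0.001066 / 0.11749 ≈ 0.009

0.040, 0.237, 0.201, 0.514, 0.009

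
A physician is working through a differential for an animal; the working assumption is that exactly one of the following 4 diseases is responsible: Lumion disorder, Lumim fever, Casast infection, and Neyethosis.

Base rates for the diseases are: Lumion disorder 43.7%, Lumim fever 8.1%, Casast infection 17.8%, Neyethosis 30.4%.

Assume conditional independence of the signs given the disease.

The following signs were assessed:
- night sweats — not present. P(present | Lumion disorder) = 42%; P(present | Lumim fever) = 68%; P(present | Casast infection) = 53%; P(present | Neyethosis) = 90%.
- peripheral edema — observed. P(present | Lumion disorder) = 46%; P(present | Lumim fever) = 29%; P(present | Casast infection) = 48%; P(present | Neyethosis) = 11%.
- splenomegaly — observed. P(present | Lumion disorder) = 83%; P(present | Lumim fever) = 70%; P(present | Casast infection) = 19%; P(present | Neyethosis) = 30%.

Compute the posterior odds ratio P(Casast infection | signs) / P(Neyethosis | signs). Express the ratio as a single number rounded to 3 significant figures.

7.61

Unnormalized posterior weight (prior times the sign likelihoods) for each of the two hypotheses (using 1 − P(present | H) for each absent sign):
  Casast infection: 0.178 × (1 − 0.53) × 0.48 × 0.19 = 0.0076298
  Neyethosis: 0.304 × (1 − 0.90) × 0.11 × 0.30 = 0.0010032
Posterior odds = 0.0076298 / 0.0010032 ≈ 7.61.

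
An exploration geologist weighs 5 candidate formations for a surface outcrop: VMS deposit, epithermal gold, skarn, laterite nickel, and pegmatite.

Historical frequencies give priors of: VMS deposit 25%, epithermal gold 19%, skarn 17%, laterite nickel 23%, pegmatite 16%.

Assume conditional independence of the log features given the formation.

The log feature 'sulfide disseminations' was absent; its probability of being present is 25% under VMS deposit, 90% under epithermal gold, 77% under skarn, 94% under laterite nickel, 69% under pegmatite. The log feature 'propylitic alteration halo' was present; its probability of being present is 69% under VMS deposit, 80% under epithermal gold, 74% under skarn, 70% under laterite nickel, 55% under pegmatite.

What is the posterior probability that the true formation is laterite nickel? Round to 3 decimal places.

0.046

Multiply each prior by the joint likelihood of the log feature pattern (using 1 − P(present | H) for each absent log feature):
  VMS deposit: 0.25 × (1 − 0.25) × 0.69 = 0.12937
  epithermal gold: 0.19 × (1 − 0.90) × 0.80 = 0.0152
  skarn: 0.17 × (1 − 0.77) × 0.74 = 0.028934
  laterite nickel: 0.23 × (1 − 0.94) × 0.70 = 0.00966
  pegmatite: 0.16 × (1 − 0.69) × 0.55 = 0.02728
The unnormalized weights sum to 0.21045.
P(laterite nickel | evidence) = 0.00966 / 0.21045 ≈ 0.046.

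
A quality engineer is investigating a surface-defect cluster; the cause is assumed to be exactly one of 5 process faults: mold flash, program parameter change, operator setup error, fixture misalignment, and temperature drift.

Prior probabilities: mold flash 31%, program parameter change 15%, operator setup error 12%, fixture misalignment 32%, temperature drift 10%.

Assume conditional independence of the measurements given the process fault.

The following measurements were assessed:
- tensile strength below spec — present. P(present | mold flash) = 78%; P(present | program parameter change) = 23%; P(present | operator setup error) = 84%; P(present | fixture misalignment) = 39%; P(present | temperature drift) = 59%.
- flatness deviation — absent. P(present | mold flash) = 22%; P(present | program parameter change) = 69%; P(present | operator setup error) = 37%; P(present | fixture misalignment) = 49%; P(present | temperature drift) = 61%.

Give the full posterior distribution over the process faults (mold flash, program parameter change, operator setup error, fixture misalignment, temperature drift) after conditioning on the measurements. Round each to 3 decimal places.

By Bayes' rule with conditional independence, the unnormalized weight for each hypothesis is prior × ∏ likelihoods (using 1 − P(present | H) for each absent measurement):
  mold flash: 0.31 × 0.78 × (1 − 0.22) = 0.1886
  program parameter change: 0.15 × 0.23 × (1 − 0.69) = 0.010695
  operator setup error: 0.12 × 0.84 × (1 − 0.37) = 0.063504
  fixture misalignment: 0.32 × 0.39 × (1 − 0.49) = 0.063648
  temperature drift: 0.10 × 0.59 × (1 − 0.61) = 0.02301
The unnormalized weights sum to 0.34946.
P(mold flash | evidence) = 0.1886 / 0.34946 ≈ 0.540
P(program parameter change | evidence) = 0.010695 / 0.34946 ≈ 0.031
P(operator setup error | evidence) = 0.063504 / 0.34946 ≈ 0.182
P(fixture misalignment | evidence) = 0.063648 / 0.34946 ≈ 0.182
P(temperature drift | evidence) = 0.02301 / 0.34946 ≈ 0.066

0.540, 0.031, 0.182, 0.182, 0.066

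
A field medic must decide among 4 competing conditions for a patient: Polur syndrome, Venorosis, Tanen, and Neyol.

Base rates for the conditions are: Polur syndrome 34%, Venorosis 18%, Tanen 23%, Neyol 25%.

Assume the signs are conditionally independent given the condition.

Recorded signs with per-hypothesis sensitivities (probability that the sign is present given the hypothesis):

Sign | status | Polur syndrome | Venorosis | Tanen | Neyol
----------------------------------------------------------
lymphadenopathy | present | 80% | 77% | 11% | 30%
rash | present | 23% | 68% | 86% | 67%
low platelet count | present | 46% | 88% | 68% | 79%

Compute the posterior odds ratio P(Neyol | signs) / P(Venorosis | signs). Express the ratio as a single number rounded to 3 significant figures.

Posterior odds equal prior odds times the likelihood ratio; only the two competing hypotheses matter.
  Neyol: 0.25 × 0.30 × 0.67 × 0.79 = 0.039698
  Venorosis: 0.18 × 0.77 × 0.68 × 0.88 = 0.082938
Odds(Neyol : Venorosis) = 0.039698 / 0.082938 ≈ 0.479.

0.479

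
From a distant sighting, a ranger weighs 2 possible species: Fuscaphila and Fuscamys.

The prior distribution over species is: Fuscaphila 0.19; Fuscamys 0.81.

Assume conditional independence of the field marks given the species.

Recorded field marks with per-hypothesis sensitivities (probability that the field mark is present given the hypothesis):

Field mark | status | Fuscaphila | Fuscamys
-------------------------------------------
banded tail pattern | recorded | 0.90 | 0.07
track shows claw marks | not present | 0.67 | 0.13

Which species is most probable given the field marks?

By Bayes' rule with conditional independence, the unnormalized weight for each hypothesis is prior × ∏ likelihoods (using 1 − P(present | H) for each absent field mark):
  Fuscaphila: 0.19 × 0.90 × (1 − 0.67) = 0.05643
  Fuscamys: 0.81 × 0.07 × (1 − 0.13) = 0.049329
The unnormalized weights sum to 0.10576.
P(Fuscaphila | evidence) ≈ 0.05643 / 0.10576 ≈ 0.534
P(Fuscamys | evidence) ≈ 0.049329 / 0.10576 ≈ 0.466
The largest is 0.534, so Fuscaphila is most probable.

Fuscaphila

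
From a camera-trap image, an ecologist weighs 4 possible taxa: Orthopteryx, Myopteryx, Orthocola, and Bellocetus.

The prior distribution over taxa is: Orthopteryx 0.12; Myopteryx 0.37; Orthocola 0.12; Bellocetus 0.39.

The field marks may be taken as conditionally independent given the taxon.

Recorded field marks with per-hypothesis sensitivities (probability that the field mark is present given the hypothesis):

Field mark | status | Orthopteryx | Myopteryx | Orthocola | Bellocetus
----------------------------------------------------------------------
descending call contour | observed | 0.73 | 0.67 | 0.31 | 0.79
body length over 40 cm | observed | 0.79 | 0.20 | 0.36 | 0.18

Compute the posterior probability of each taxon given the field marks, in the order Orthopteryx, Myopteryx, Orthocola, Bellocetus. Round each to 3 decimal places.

0.369, 0.264, 0.071, 0.296

For each hypothesis, the unnormalized posterior weight is prior × product of the field mark likelihoods:
  Orthopteryx: 0.12 × 0.73 × 0.79 = 0.069204
  Myopteryx: 0.37 × 0.67 × 0.20 = 0.04958
  Orthocola: 0.12 × 0.31 × 0.36 = 0.013392
  Bellocetus: 0.39 × 0.79 × 0.18 = 0.055458
Normalizing constant Z = 0.069204 + 0.04958 + 0.013392 + 0.055458 = 0.18763.
P(Orthopteryx | evidence) = 0.069204 / 0.18763 ≈ 0.369
P(Myopteryx | evidence) = 0.04958 / 0.18763 ≈ 0.264
P(Orthocola | evidence) = 0.013392 / 0.18763 ≈ 0.071
P(Bellocetus | evidence) = 0.055458 / 0.18763 ≈ 0.296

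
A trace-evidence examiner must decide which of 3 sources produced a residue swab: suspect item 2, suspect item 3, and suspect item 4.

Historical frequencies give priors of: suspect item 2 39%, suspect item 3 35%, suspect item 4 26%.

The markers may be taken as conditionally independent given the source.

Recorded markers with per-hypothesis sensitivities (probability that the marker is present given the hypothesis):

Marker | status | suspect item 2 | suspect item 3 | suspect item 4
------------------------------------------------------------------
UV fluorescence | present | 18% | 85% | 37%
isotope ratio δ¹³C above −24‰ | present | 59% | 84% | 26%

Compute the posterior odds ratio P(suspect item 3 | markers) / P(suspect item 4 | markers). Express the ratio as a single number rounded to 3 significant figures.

9.99

The normalizing constant cancels in an odds ratio, so compute prior × likelihood for the two hypotheses only:
  suspect item 3: 0.35 × 0.85 × 0.84 = 0.2499
  suspect item 4: 0.26 × 0.37 × 0.26 = 0.025012
Odds(suspect item 3 : suspect item 4) = 0.2499 / 0.025012 ≈ 9.99.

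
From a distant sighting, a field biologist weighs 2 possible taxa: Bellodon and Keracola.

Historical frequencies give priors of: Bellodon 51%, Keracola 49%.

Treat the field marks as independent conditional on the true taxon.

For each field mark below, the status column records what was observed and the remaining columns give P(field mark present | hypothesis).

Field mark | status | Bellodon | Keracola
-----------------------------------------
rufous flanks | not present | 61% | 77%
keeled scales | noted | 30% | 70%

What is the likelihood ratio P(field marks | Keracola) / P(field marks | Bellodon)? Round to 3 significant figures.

1.38

The Bayes factor is the ratio of the joint likelihoods of the field mark pattern under the two hypotheses (using 1 − P(present | H) for each absent field mark).
  Keracola: (1 − 0.77) × 0.70 = 0.161
  Bellodon: (1 − 0.61) × 0.30 = 0.117
Bayes factor = 0.161 / 0.117 ≈ 1.38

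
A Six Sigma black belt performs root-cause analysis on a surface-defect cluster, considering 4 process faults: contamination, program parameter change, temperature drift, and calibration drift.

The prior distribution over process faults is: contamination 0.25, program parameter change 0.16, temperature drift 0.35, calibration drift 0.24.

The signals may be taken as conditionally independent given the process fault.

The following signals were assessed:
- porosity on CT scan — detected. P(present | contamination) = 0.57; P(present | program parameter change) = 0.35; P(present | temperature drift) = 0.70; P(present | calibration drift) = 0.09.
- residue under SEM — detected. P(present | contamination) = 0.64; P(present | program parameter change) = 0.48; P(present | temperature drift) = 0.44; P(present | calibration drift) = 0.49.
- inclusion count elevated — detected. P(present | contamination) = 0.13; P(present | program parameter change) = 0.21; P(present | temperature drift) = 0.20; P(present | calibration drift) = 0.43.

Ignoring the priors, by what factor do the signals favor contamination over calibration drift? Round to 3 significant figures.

Joint likelihood of the signal pattern under each hypothesis:
  contamination: 0.57 × 0.64 × 0.13 = 0.047424
  calibration drift: 0.09 × 0.49 × 0.43 = 0.018963
Bayes factor = 0.047424 / 0.018963 ≈ 2.50

2.50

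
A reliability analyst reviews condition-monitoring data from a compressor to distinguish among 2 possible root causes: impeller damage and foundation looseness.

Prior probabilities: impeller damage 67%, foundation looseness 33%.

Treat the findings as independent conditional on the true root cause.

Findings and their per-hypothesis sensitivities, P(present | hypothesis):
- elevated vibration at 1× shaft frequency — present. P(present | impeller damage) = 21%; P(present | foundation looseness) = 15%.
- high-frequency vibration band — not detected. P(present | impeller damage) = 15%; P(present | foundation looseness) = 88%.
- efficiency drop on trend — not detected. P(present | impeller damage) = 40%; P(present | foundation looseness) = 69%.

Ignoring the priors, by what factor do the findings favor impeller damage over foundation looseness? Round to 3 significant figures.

Take the product of per-finding likelihoods under each hypothesis (using 1 − P(present | H) for each absent finding), then divide.
  impeller damage: 0.21 × (1 − 0.15) × (1 − 0.40) = 0.1071
  foundation looseness: 0.15 × (1 − 0.88) × (1 − 0.69) = 0.00558
Bayes factor = 0.1071 / 0.00558 ≈ 19.2

19.2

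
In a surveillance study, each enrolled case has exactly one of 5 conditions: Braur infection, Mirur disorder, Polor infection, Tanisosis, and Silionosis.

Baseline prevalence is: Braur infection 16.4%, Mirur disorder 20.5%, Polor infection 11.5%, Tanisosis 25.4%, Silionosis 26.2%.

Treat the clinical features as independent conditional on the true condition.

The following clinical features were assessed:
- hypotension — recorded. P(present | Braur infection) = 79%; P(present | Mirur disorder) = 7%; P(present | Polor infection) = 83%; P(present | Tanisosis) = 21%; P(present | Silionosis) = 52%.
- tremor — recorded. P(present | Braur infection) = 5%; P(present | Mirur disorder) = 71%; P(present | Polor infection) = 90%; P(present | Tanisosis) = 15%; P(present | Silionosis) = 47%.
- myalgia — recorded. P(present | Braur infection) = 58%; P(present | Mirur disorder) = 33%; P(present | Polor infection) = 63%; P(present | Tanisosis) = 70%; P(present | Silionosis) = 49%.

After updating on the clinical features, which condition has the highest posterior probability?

Polor infection

For each hypothesis, the unnormalized posterior weight is prior × product of the clinical feature likelihoods:
  Braur infection: 0.164 × 0.79 × 0.05 × 0.58 = 0.0037572
  Mirur disorder: 0.205 × 0.07 × 0.71 × 0.33 = 0.0033622
  Polor infection: 0.115 × 0.83 × 0.90 × 0.63 = 0.05412
  Tanisosis: 0.254 × 0.21 × 0.15 × 0.70 = 0.0056007
  Silionosis: 0.262 × 0.52 × 0.47 × 0.49 = 0.031376
The unnormalized weights sum to 0.098216.
P(Braur infection | evidence) ≈ 0.0037572 / 0.098216 ≈ 0.038
P(Mirur disorder | evidence) ≈ 0.0033622 / 0.098216 ≈ 0.034
P(Polor infection | evidence) ≈ 0.05412 / 0.098216 ≈ 0.551
P(Tanisosis | evidence) ≈ 0.0056007 / 0.098216 ≈ 0.057
P(Silionosis | evidence) ≈ 0.031376 / 0.098216 ≈ 0.319
The largest is 0.551, so Polor infection is most probable.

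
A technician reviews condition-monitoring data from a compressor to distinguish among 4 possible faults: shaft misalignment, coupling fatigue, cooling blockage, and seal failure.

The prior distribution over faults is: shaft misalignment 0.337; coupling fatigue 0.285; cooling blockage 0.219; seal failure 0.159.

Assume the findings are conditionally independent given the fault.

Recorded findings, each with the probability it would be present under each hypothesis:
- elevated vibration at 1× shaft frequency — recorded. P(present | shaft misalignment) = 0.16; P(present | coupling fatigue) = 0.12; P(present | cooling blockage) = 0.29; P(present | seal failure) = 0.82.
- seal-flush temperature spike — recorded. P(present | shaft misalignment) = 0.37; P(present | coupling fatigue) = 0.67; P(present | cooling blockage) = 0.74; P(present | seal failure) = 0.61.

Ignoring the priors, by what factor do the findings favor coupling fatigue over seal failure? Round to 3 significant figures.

0.161

Take the product of per-finding likelihoods under each hypothesis, then divide.
  coupling fatigue: 0.12 × 0.67 = 0.0804
  seal failure: 0.82 × 0.61 = 0.5002
Bayes factor = 0.0804 / 0.5002 ≈ 0.161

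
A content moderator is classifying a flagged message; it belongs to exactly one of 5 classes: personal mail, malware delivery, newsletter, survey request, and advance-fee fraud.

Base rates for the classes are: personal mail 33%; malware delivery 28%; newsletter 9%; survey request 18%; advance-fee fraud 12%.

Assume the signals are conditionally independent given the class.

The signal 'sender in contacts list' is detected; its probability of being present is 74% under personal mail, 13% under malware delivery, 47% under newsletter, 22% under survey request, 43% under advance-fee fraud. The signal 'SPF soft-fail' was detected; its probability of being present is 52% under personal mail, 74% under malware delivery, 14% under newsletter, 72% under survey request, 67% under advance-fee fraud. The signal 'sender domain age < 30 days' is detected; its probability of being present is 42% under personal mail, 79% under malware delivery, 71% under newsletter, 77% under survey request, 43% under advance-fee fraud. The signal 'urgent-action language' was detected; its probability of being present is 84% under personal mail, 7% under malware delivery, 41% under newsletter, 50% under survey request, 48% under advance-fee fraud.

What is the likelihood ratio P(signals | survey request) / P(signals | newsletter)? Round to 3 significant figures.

Take the product of per-signal likelihoods under each hypothesis, then divide.
  survey request: 0.22 × 0.72 × 0.77 × 0.50 = 0.060984
  newsletter: 0.47 × 0.14 × 0.71 × 0.41 = 0.019154
Bayes factor = 0.060984 / 0.019154 ≈ 3.18

3.18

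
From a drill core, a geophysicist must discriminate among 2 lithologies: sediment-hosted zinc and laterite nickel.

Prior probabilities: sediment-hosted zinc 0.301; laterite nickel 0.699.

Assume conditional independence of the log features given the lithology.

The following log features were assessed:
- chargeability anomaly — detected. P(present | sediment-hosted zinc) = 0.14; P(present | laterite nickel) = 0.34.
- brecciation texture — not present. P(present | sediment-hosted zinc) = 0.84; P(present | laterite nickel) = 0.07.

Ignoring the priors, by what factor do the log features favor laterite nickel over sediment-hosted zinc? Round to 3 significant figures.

Joint likelihood of the log feature pattern under each hypothesis (using 1 − P(present | H) for each absent log feature):
  laterite nickel: 0.34 × (1 − 0.07) = 0.3162
  sediment-hosted zinc: 0.14 × (1 − 0.84) = 0.0224
Bayes factor = 0.3162 / 0.0224 ≈ 14.1

14.1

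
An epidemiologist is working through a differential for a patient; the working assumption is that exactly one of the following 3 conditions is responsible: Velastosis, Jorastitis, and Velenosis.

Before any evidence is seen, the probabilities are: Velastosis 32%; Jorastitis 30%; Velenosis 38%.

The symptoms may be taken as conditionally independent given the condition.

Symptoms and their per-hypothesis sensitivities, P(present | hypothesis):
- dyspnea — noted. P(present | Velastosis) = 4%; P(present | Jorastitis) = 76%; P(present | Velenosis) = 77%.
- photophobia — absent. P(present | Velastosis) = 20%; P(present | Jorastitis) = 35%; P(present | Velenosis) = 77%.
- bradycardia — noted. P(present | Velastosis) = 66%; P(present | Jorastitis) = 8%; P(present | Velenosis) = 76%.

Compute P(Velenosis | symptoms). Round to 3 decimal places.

For each hypothesis, the unnormalized posterior weight is prior × product of the symptom likelihoods (using 1 − P(present | H) for each absent symptom):
  Velastosis: 0.32 × 0.04 × (1 − 0.20) × 0.66 = 0.0067584
  Jorastitis: 0.30 × 0.76 × (1 − 0.35) × 0.08 = 0.011856
  Velenosis: 0.38 × 0.77 × (1 − 0.77) × 0.76 = 0.051146
The unnormalized weights sum to 0.069761.
P(Velenosis | evidence) = 0.051146 / 0.069761 ≈ 0.733.

0.733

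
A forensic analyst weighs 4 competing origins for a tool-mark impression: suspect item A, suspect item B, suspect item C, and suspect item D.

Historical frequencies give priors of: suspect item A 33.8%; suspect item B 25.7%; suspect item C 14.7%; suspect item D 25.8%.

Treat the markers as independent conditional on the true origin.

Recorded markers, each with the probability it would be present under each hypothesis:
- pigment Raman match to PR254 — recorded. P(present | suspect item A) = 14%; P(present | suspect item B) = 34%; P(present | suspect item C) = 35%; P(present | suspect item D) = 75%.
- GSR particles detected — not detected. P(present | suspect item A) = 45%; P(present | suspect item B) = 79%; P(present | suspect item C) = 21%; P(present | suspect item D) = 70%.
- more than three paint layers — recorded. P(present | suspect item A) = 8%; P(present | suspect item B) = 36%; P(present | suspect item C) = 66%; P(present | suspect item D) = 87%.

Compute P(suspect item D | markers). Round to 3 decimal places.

0.587

For each hypothesis, the unnormalized posterior weight is prior × product of the marker likelihoods (using 1 − P(present | H) for each absent marker):
  suspect item A: 0.338 × 0.14 × (1 − 0.45) × 0.08 = 0.0020821
  suspect item B: 0.257 × 0.34 × (1 − 0.79) × 0.36 = 0.0066059
  suspect item C: 0.147 × 0.35 × (1 − 0.21) × 0.66 = 0.026826
  suspect item D: 0.258 × 0.75 × (1 − 0.70) × 0.87 = 0.050504
The unnormalized weights sum to 0.086018.
P(suspect item D | evidence) = 0.050504 / 0.086018 ≈ 0.587.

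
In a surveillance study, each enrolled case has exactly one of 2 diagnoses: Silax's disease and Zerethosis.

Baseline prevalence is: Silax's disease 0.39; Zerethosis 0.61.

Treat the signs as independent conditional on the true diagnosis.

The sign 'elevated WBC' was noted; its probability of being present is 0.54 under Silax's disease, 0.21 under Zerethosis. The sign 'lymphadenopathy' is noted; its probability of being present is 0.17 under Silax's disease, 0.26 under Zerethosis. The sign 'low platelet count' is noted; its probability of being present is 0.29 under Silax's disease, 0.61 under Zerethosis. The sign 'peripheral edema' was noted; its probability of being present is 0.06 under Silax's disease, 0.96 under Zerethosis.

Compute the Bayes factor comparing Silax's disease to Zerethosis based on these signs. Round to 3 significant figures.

Take the product of per-sign likelihoods under each hypothesis, then divide.
  Silax's disease: 0.54 × 0.17 × 0.29 × 0.06 = 0.0015973
  Zerethosis: 0.21 × 0.26 × 0.61 × 0.96 = 0.031974
Bayes factor = 0.0015973 / 0.031974 ≈ 0.0500

0.0500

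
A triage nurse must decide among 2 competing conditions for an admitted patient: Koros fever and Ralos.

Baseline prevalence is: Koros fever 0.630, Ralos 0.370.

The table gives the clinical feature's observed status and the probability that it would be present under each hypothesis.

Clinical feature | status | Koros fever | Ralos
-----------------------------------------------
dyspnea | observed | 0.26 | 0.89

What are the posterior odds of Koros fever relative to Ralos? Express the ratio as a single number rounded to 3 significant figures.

0.497

The normalizing constant cancels in an odds ratio, so compute prior × likelihood for the two hypotheses only:
  Koros fever: 0.630 × 0.26 = 0.1638
  Ralos: 0.370 × 0.89 = 0.3293
Posterior odds = 0.1638 / 0.3293 ≈ 0.497.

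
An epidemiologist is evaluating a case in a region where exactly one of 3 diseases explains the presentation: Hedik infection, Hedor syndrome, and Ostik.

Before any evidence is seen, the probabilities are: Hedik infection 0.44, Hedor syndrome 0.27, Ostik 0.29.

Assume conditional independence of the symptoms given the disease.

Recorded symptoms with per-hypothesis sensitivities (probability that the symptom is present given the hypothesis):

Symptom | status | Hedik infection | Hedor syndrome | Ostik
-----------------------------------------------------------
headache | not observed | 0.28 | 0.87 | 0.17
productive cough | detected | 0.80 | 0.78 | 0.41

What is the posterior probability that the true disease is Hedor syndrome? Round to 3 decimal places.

Multiply each prior by the joint likelihood of the symptom pattern (using 1 − P(present | H) for each absent symptom):
  Hedik infection: 0.44 × (1 − 0.28) × 0.80 = 0.25344
  Hedor syndrome: 0.27 × (1 − 0.87) × 0.78 = 0.027378
  Ostik: 0.29 × (1 − 0.17) × 0.41 = 0.098687
The unnormalized weights sum to 0.3795.
P(Hedor syndrome | evidence) = 0.027378 / 0.3795 ≈ 0.072.

0.072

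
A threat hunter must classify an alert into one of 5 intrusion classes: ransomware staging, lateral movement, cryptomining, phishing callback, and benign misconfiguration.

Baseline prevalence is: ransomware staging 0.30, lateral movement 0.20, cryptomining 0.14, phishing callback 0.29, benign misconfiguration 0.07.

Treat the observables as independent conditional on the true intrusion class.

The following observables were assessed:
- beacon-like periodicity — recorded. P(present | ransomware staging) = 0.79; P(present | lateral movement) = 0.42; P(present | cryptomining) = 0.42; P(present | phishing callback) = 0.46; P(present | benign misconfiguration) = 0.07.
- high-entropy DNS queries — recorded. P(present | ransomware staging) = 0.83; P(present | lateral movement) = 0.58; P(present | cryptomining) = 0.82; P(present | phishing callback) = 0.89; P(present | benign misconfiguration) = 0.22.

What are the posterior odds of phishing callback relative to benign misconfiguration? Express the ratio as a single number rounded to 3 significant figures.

Posterior odds equal prior odds times the likelihood ratio; only the two competing hypotheses matter.
  phishing callback: 0.29 × 0.46 × 0.89 = 0.11873
  benign misconfiguration: 0.07 × 0.07 × 0.22 = 0.001078
Odds(phishing callback : benign misconfiguration) = 0.11873 / 0.001078 ≈ 110.

110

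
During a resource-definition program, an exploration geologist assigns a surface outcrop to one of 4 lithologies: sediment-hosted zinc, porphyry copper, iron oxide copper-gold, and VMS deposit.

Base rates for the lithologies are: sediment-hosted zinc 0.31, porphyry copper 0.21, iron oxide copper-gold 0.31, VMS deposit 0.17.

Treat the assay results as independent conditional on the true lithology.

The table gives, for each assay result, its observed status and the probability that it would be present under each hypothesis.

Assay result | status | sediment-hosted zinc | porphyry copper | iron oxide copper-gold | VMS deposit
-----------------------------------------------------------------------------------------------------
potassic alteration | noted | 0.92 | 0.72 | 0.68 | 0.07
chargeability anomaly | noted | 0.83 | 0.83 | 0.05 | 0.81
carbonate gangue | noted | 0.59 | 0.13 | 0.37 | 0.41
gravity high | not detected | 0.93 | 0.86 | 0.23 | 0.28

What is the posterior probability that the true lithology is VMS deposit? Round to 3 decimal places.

By Bayes' rule with conditional independence, the unnormalized weight for each hypothesis is prior × ∏ likelihoods (using 1 − P(present | H) for each absent assay result):
  sediment-hosted zinc: 0.31 × 0.92 × 0.83 × 0.59 × (1 − 0.93) = 0.0097764
  porphyry copper: 0.21 × 0.72 × 0.83 × 0.13 × (1 − 0.86) = 0.002284
  iron oxide copper-gold: 0.31 × 0.68 × 0.05 × 0.37 × (1 − 0.23) = 0.0030028
  VMS deposit: 0.17 × 0.07 × 0.81 × 0.41 × (1 − 0.28) = 0.0028454
Normalizing constant Z = 0.0097764 + 0.002284 + 0.0030028 + 0.0028454 = 0.017909.
P(VMS deposit | evidence) = 0.0028454 / 0.017909 ≈ 0.159.

0.159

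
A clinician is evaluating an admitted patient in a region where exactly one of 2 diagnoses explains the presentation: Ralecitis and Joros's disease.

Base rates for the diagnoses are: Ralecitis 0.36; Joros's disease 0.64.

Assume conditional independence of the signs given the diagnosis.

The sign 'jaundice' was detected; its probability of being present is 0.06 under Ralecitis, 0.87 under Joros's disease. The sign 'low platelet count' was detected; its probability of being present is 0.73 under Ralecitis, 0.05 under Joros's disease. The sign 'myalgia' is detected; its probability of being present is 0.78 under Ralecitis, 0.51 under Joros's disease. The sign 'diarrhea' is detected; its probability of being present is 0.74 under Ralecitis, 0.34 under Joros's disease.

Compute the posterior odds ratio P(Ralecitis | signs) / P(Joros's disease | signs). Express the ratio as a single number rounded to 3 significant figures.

The normalizing constant cancels in an odds ratio, so compute prior × likelihood for the two hypotheses only:
  Ralecitis: 0.36 × 0.06 × 0.73 × 0.78 × 0.74 = 0.0091013
  Joros's disease: 0.64 × 0.87 × 0.05 × 0.51 × 0.34 = 0.0048275
Posterior odds = 0.0091013 / 0.0048275 ≈ 1.89.

1.89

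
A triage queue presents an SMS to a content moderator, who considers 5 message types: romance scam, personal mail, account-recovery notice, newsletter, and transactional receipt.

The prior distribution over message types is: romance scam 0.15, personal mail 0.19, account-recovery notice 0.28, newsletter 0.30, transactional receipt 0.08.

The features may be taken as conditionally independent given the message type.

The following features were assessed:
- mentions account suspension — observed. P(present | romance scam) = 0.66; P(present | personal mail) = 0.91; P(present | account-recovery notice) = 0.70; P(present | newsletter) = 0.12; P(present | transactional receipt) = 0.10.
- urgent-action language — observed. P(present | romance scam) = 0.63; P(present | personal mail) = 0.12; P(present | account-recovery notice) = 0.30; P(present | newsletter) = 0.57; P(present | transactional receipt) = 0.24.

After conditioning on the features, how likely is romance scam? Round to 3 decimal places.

0.379

For each hypothesis, the unnormalized posterior weight is prior × product of the feature likelihoods:
  romance scam: 0.15 × 0.66 × 0.63 = 0.06237
  personal mail: 0.19 × 0.91 × 0.12 = 0.020748
  account-recovery notice: 0.28 × 0.70 × 0.30 = 0.0588
  newsletter: 0.30 × 0.12 × 0.57 = 0.02052
  transactional receipt: 0.08 × 0.10 × 0.24 = 0.00192
Normalizing constant Z = 0.06237 + 0.020748 + 0.0588 + 0.02052 + 0.00192 = 0.16436.
P(romance scam | evidence) = 0.06237 / 0.16436 ≈ 0.379.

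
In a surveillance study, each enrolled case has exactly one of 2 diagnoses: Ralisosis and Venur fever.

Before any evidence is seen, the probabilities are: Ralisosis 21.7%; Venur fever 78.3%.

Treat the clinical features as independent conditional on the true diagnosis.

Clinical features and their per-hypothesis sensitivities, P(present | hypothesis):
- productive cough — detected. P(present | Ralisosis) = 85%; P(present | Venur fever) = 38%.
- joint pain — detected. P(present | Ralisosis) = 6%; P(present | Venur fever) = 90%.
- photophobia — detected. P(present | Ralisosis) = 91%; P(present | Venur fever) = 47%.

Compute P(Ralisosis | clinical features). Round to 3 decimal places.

For each hypothesis, the unnormalized posterior weight is prior × product of the clinical feature likelihoods:
  Ralisosis: 0.217 × 0.85 × 0.06 × 0.91 = 0.010071
  Venur fever: 0.783 × 0.38 × 0.90 × 0.47 = 0.12586
Normalizing constant Z = 0.010071 + 0.12586 = 0.13593.
P(Ralisosis | evidence) = 0.010071 / 0.13593 ≈ 0.074.

0.074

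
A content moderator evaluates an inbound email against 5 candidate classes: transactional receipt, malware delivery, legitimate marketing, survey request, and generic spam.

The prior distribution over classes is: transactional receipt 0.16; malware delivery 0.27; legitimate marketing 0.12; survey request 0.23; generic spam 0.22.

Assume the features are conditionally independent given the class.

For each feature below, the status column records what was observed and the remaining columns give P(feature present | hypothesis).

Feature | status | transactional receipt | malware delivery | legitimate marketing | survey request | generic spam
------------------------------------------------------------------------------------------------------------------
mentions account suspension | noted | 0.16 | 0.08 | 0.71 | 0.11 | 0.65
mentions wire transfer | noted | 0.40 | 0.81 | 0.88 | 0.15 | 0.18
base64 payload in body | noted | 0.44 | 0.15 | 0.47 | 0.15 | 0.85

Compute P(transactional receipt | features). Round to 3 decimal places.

0.070

By Bayes' rule with conditional independence, the unnormalized weight for each hypothesis is prior × ∏ likelihoods:
  transactional receipt: 0.16 × 0.16 × 0.40 × 0.44 = 0.0045056
  malware delivery: 0.27 × 0.08 × 0.81 × 0.15 = 0.0026244
  legitimate marketing: 0.12 × 0.71 × 0.88 × 0.47 = 0.035239
  survey request: 0.23 × 0.11 × 0.15 × 0.15 = 0.00056925
  generic spam: 0.22 × 0.65 × 0.18 × 0.85 = 0.021879
Marginal likelihood of the evidence = 0.064817.
P(transactional receipt | evidence) = 0.0045056 / 0.064817 ≈ 0.070.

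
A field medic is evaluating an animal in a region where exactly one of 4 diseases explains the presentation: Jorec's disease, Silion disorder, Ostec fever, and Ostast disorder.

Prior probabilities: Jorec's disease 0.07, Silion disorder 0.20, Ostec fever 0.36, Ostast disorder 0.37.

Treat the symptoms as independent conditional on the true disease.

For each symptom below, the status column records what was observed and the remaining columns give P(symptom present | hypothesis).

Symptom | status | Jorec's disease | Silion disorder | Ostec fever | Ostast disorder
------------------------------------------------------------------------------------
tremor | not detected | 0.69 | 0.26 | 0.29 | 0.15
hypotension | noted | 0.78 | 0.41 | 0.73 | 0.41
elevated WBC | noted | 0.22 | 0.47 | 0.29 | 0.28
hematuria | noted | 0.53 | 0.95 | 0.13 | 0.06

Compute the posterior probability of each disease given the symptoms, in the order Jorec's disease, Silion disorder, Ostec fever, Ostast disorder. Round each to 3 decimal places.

Multiply each prior by the joint likelihood of the symptom pattern (using 1 − P(present | H) for each absent symptom):
  Jorec's disease: 0.07 × (1 − 0.69) × 0.78 × 0.22 × 0.53 = 0.0019736
  Silion disorder: 0.20 × (1 − 0.26) × 0.41 × 0.47 × 0.95 = 0.027094
  Ostec fever: 0.36 × (1 − 0.29) × 0.73 × 0.29 × 0.13 = 0.0070344
  Ostast disorder: 0.37 × (1 − 0.15) × 0.41 × 0.28 × 0.06 = 0.0021663
Marginal likelihood of the evidence = 0.038268.
P(Jorec's disease | evidence) = 0.0019736 / 0.038268 ≈ 0.052
P(Silion disorder | evidence) = 0.027094 / 0.038268 ≈ 0.708
P(Ostec fever | evidence) = 0.0070344 / 0.038268 ≈ 0.184
P(Ostast disorder | evidence) = 0.0021663 / 0.038268 ≈ 0.057

0.052, 0.708, 0.184, 0.057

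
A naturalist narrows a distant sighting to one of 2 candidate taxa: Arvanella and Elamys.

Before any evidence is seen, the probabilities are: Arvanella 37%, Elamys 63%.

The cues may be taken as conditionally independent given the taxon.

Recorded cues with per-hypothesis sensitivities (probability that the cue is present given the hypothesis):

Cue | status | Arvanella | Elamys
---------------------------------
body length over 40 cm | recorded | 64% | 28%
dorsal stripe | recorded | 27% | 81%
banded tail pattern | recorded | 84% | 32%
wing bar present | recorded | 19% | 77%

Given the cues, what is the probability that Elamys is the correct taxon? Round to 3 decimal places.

0.775

Multiply each prior by the joint likelihood of the cue pattern:
  Arvanella: 0.370 × 0.64 × 0.27 × 0.84 × 0.19 = 0.010204
  Elamys: 0.630 × 0.28 × 0.81 × 0.32 × 0.77 = 0.035207
The unnormalized weights sum to 0.045411.
P(Elamys | evidence) = 0.035207 / 0.045411 ≈ 0.775.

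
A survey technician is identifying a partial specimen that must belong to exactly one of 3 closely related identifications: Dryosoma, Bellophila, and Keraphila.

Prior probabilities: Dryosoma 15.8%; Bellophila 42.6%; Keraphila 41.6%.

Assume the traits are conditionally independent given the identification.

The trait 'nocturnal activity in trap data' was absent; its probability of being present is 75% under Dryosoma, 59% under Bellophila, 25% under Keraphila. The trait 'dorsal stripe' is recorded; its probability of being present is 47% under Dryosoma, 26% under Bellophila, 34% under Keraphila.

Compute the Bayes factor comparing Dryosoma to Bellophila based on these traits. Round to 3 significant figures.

Take the product of per-trait likelihoods under each hypothesis (using 1 − P(present | H) for each absent trait), then divide.
  Dryosoma: (1 − 0.75) × 0.47 = 0.1175
  Bellophila: (1 − 0.59) × 0.26 = 0.1066
Bayes factor = 0.1175 / 0.1066 ≈ 1.10

1.10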